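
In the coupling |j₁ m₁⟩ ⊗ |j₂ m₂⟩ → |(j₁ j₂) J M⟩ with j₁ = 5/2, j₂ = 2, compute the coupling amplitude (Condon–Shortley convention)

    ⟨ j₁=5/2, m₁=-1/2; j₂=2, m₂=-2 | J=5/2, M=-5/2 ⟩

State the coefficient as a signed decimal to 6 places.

+√(3/14) ≈ +0.462910

√[6·2!3!2!/8! · 2!3!0!4!0!5!] = √(864/7)
  +(−1)^0/∏(0,2,3,0,0,2)! = 1/24  (running 1/24)
⟨..|..⟩ = √(864/7)·(1/24) = +0.462910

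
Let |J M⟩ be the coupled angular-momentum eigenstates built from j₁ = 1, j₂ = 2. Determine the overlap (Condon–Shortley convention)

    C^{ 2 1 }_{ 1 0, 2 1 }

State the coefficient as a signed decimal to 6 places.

triangle: 1!·1!·3!/6! = 6/720
(j±m)!: 1!·1!·3!·1!·3!·1! = 36
prefactor² = (2J+1)·Δ·N² = 3/2
  k=0: +1/(0!·1!·1!·3!·0!·0!) = 1/6
  k=1: −1/(1!·0!·0!·2!·1!·1!) = -1/2
Σ = -1/3  ⇒  CG² = 3/2·(-1/3)² = 1/6
CG = −√(1/6) = -0.408248

-0.408248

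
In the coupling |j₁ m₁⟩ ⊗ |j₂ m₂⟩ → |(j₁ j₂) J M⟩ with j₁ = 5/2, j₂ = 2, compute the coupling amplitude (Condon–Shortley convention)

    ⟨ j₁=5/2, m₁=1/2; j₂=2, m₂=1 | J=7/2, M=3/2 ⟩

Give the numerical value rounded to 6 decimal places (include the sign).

−√(2/21) = -0.308607

triangle: 1!*4!*3!/9! = 144/362880
(j±m)!: 3!*2!*3!*1!*5!*2! = 17280
prefactor² = (2J+1)*Δ*N² = 384/7
  k=0: +1/(0!*1!*2!*3!*2!*0!) = 1/24
  k=1: −1/(1!*0!*1!*2!*3!*1!) = -1/12
Σ = -1/24  ⇒  CG² = 384/7*(-1/24)² = 2/21
CG = −√(2/21) = -0.308607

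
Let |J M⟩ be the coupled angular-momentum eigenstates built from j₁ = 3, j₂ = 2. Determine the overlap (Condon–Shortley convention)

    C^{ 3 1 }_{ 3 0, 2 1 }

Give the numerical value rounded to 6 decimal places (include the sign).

j₁+j₂−J=2  J+j₁−j₂=4  J−j₁+j₂=2  j₁+j₂+J+1=9
(j₁±m₁, j₂±m₂, J±M) = (3,3,3,1,4,2)
P² = 96/5
sum k=1..2:
  [1] −1/8 = -1/8
  [2] +1/12 = 1/12
S = -1/24
C² = P²·S² = 1/30 ; C = -0.182574

-0.182574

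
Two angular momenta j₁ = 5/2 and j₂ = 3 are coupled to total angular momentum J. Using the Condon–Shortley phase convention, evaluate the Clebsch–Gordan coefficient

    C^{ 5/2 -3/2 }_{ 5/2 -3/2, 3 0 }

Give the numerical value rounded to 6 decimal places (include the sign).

triangle: 3!·2!·3!/9! = 72/362880
(j±m)!: 1!·4!·3!·3!·1!·4! = 20736
prefactor² = (2J+1)·Δ·N² = 864/35
  k=2: +1/(2!·1!·2!·1!·0!·2!) = 1/8
  k=3: −1/(3!·0!·1!·0!·1!·3!) = -1/36
Σ = 7/72  ⇒  CG² = 864/35·7/72² = 7/30
CG = +√(7/30) = +0.483046

+√(7/30) = +0.483046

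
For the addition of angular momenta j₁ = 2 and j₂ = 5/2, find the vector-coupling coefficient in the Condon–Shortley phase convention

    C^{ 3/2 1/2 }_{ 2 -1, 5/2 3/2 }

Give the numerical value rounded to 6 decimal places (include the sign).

+0.138013

√[4·3!1!2!/7! · 1!3!4!1!2!1!] = √(96/35)
  +(−1)^2/∏(2,1,1,2,0,0)! = 1/4  (running 1/4)
  +(−1)^3/∏(3,0,0,1,1,1)! = -1/6  (running 1/12)
⟨..|..⟩ = √(96/35)·(1/12) = +0.138013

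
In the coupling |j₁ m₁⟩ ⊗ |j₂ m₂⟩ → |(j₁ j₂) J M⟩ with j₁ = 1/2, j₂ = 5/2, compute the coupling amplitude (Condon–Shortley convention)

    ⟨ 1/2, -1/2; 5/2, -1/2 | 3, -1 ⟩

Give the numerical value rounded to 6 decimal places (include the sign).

j₁+j₂−J=0  J+j₁−j₂=1  J−j₁+j₂=5  j₁+j₂+J+1=7
(j₁±m₁, j₂±m₂, J±M) = (0,1,2,3,2,4)
P² = 96
sum k=0..0:
  [0] +1/12 = 1/12
S = 1/12
C² = P²·S² = 2/3 ; C = +0.816497

+√(2/3) ≈ +0.816497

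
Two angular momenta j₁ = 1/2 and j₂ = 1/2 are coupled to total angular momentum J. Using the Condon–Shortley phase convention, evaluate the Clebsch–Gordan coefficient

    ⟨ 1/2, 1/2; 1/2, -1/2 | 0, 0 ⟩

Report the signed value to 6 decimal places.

triangle: 1!·0!·0!/2! = 1/2
(j±m)!: 1!·0!·0!·1!·0!·0! = 1
prefactor² = (2J+1)·Δ·N² = 1/2
  k=0: +1/(0!·1!·0!·0!·0!·0!) = 1
Σ = 1  ⇒  CG² = 1/2·1² = 1/2
CG = +√(1/2) = +0.707107

+0.707107  (= +√(1/2))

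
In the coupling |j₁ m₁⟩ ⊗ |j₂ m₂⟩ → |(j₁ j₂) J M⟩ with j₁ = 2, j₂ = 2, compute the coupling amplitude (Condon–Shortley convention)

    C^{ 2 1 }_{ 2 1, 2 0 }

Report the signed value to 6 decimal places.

−√(1/14) = -0.267261

triangle: 2!*2!*2!/7! = 8/5040
(j±m)!: 3!*1!*2!*2!*3!*1! = 144
prefactor² = (2J+1)*Δ*N² = 8/7
  k=0: +1/(0!*2!*1!*2!*1!*0!) = 1/4
  k=1: −1/(1!*1!*0!*1!*2!*1!) = -1/2
Σ = -1/4  ⇒  CG² = 8/7*(-1/4)² = 1/14
CG = −√(1/14) = -0.267261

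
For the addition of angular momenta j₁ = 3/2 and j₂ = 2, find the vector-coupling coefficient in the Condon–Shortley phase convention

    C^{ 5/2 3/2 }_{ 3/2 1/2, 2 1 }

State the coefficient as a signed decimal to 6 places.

−√(1/35) ≈ -0.169031

triangle: 1!*2!*3!/7! = 12/5040
(j±m)!: 2!*1!*3!*1!*4!*1! = 288
prefactor² = (2J+1)*Δ*N² = 144/35
  k=0: +1/(0!*1!*1!*3!*1!*0!) = 1/6
  k=1: −1/(1!*0!*0!*2!*2!*1!) = -1/4
Σ = -1/12  ⇒  CG² = 144/35*(-1/12)² = 1/35
CG = −√(1/35) = -0.169031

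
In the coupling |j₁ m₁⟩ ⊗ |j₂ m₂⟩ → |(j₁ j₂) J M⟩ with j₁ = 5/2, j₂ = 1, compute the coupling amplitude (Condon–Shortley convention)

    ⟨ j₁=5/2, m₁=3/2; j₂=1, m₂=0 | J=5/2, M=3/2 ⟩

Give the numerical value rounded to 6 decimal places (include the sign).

triangle: 1!·4!·1!/7! = 24/5040
(j±m)!: 4!·1!·1!·1!·4!·1! = 576
prefactor² = (2J+1)·Δ·N² = 576/35
  k=0: +1/(0!·1!·1!·1!·3!·0!) = 1/6
  k=1: −1/(1!·0!·0!·0!·4!·1!) = -1/24
Σ = 1/8  ⇒  CG² = 576/35·1/8² = 9/35
CG = +√(9/35) = +0.507093

+√(9/35) ≈ +0.507093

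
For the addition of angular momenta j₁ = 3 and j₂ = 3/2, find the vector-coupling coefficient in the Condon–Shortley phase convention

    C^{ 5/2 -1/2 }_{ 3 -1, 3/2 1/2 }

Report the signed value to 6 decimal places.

−√(1/70) ≈ -0.119523

j₁+j₂−J=2  J+j₁−j₂=4  J−j₁+j₂=1  j₁+j₂+J+1=8
(j₁±m₁, j₂±m₂, J±M) = (2,4,2,1,2,3)
P² = 288/35
sum k=1..2:
  [1] −1/6 = -1/6
  [2] +1/8 = 1/8
S = -1/24
C² = P²·S² = 1/70 ; C = -0.119523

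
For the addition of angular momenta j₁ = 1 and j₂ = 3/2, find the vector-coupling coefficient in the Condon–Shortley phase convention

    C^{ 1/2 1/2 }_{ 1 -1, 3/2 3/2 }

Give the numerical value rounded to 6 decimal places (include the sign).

+√(1/2) ≈ +0.707107

j₁+j₂−J=2  J+j₁−j₂=0  J−j₁+j₂=1  j₁+j₂+J+1=4
(j₁±m₁, j₂±m₂, J±M) = (0,2,3,0,1,0)
P² = 2
sum k=2..2:
  [2] +1/2 = 1/2
S = 1/2
C² = P²·S² = 1/2 ; C = +0.707107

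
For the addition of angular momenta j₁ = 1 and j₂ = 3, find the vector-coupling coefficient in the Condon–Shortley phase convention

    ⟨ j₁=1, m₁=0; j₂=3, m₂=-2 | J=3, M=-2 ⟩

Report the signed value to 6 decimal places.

j₁+j₂−J=1  J+j₁−j₂=1  J−j₁+j₂=5  j₁+j₂+J+1=8
(j₁±m₁, j₂±m₂, J±M) = (1,1,1,5,1,5)
P² = 300
sum k=0..1:
  [0] +1/24 = 1/24
  [1] −1/120 = -1/120
S = 1/30
C² = P²·S² = 1/3 ; C = +0.577350

+0.577350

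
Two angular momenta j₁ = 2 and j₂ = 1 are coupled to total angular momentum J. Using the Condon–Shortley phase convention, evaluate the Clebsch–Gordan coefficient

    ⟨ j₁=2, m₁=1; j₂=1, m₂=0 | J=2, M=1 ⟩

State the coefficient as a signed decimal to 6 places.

j₁+j₂−J=1  J+j₁−j₂=3  J−j₁+j₂=1  j₁+j₂+J+1=6
(j₁±m₁, j₂±m₂, J±M) = (3,1,1,1,3,1)
P² = 3/2
sum k=0..1:
  [0] +1/2 = 1/2
  [1] −1/6 = -1/6
S = 1/3
C² = P²·S² = 1/6 ; C = +0.408248

+√(1/6) = +0.408248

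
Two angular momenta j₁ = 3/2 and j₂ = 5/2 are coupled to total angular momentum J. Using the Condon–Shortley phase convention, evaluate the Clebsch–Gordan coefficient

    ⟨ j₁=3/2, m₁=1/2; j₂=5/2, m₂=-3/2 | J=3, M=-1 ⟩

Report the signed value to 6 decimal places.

√[7·1!2!4!/8! · 2!1!1!4!2!4!] = √(96/5)
  +(−1)^0/∏(0,1,1,1,1,3)! = 1/6  (running 1/6)
  +(−1)^1/∏(1,0,0,0,2,4)! = -1/48  (running 7/48)
⟨..|..⟩ = √(96/5)·(7/48) = +0.639010

+√(49/120) ≈ +0.639010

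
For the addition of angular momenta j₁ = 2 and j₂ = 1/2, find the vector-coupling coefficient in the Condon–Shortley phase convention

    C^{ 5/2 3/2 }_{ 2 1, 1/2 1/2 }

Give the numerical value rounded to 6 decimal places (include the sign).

j₁+j₂−J=0  J+j₁−j₂=4  J−j₁+j₂=1  j₁+j₂+J+1=6
(j₁±m₁, j₂±m₂, J±M) = (3,1,1,0,4,1)
P² = 144/5
sum k=0..0:
  [0] +1/6 = 1/6
S = 1/6
C² = P²·S² = 4/5 ; C = +0.894427

+√(4/5) = +0.894427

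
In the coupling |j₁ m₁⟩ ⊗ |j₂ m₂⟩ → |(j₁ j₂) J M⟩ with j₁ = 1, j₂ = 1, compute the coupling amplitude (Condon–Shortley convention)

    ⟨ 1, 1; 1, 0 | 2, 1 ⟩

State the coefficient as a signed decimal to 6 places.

√[5·0!2!2!/5! · 2!0!1!1!3!1!] = √(2)
  +(−1)^0/∏(0,0,0,1,2,1)! = 1/2  (running 1/2)
⟨..|..⟩ = √(2)·(1/2) = +0.707107

+√(1/2) = +0.707107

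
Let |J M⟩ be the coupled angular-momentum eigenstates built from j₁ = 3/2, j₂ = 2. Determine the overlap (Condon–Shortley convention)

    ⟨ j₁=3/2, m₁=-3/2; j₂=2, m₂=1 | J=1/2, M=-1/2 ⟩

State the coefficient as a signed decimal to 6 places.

√[2·3!0!1!/5! · 0!3!3!1!0!1!] = √(18/5)
  +(−1)^3/∏(3,0,0,0,0,1)! = -1/6  (running -1/6)
⟨..|..⟩ = √(18/5)·(-1/6) = -0.316228

−√(1/10) = -0.316228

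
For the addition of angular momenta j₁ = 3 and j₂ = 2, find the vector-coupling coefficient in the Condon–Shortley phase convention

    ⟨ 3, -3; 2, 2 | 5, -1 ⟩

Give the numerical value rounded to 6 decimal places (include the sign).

√[11·0!6!4!/11! · 0!6!4!0!4!6!] = √(9953280/7)
  +(−1)^0/∏(0,0,6,4,0,0)! = 1/17280  (running 1/17280)
⟨..|..⟩ = √(9953280/7)·(1/17280) = +0.069007

+√(1/210) = +0.069007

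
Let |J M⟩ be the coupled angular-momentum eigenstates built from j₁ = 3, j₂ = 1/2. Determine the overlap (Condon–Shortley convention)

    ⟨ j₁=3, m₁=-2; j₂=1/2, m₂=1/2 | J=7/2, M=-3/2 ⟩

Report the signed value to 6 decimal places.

+√(2/7) ≈ +0.534522

j₁+j₂−J=0  J+j₁−j₂=6  J−j₁+j₂=1  j₁+j₂+J+1=8
(j₁±m₁, j₂±m₂, J±M) = (1,5,1,0,2,5)
P² = 28800/7
sum k=0..0:
  [0] +1/120 = 1/120
S = 1/120
C² = P²·S² = 2/7 ; C = +0.534522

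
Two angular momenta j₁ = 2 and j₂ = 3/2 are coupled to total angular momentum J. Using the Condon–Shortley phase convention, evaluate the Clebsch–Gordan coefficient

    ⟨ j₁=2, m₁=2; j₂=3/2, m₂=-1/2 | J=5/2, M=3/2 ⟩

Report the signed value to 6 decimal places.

triangle: 1!*3!*2!/7! = 12/5040
(j±m)!: 4!*0!*1!*2!*4!*1! = 1152
prefactor² = (2J+1)*Δ*N² = 576/35
  k=0: +1/(0!*1!*0!*1!*3!*1!) = 1/6
Σ = 1/6  ⇒  CG² = 576/35*1/6² = 16/35
CG = +√(16/35) = +0.676123

+0.676123  (= +√(16/35))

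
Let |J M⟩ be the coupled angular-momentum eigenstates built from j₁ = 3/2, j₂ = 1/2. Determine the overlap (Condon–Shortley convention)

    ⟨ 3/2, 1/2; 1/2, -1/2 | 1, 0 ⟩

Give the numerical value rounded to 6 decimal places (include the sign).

√[3·1!2!0!/4! · 2!1!0!1!1!1!] = √(1/2)
  +(−1)^0/∏(0,1,1,0,1,0)! = 1  (running 1)
⟨..|..⟩ = √(1/2)·(1) = +0.707107

+√(1/2) = +0.707107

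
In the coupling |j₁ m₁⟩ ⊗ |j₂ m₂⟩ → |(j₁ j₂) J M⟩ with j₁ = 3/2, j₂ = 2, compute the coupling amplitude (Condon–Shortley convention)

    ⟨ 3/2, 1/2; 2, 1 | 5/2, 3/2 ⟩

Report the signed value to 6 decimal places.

j₁+j₂−J=1  J+j₁−j₂=2  J−j₁+j₂=3  j₁+j₂+J+1=7
(j₁±m₁, j₂±m₂, J±M) = (2,1,3,1,4,1)
P² = 144/35
sum k=0..1:
  [0] +1/6 = 1/6
  [1] −1/4 = -1/4
S = -1/12
C² = P²·S² = 1/35 ; C = -0.169031

-0.169031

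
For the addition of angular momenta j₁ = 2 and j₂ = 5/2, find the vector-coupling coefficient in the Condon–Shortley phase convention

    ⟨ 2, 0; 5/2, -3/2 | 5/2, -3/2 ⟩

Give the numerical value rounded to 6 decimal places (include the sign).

triangle: 2!·2!·3!/8! = 24/40320
(j±m)!: 2!·2!·1!·4!·1!·4! = 2304
prefactor² = (2J+1)·Δ·N² = 288/35
  k=0: +1/(0!·2!·2!·1!·0!·2!) = 1/8
  k=1: −1/(1!·1!·1!·0!·1!·3!) = -1/6
Σ = -1/24  ⇒  CG² = 288/35·(-1/24)² = 1/70
CG = −√(1/70) = -0.119523

-0.119523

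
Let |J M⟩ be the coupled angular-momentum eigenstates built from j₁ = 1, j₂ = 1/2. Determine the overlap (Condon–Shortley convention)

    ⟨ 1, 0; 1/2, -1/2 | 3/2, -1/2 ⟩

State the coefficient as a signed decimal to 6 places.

+0.816497  (= +√(2/3))

triangle: 0!*2!*1!/4! = 2/24
(j±m)!: 1!*1!*0!*1!*1!*2! = 2
prefactor² = (2J+1)*Δ*N² = 2/3
  k=0: +1/(0!*0!*1!*0!*1!*1!) = 1
Σ = 1  ⇒  CG² = 2/3*1² = 2/3
CG = +√(2/3) = +0.816497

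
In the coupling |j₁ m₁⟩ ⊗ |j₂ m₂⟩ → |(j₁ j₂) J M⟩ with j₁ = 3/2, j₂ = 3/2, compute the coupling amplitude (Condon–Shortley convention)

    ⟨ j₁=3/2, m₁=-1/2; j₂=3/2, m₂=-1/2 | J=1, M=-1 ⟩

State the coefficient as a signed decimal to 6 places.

√[3·2!1!1!/5! · 1!2!1!2!0!2!] = √(2/5)
  +(−1)^1/∏(1,1,1,0,0,1)! = -1  (running -1)
⟨..|..⟩ = √(2/5)·(-1) = -0.632456

−√(2/5) = -0.632456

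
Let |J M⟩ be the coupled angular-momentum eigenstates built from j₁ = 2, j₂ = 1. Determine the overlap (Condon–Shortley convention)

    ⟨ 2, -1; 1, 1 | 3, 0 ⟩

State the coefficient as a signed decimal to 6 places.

+0.447214  (= +√(1/5))

triangle: 0!·4!·2!/7! = 48/5040
(j±m)!: 1!·3!·2!·0!·3!·3! = 432
prefactor² = (2J+1)·Δ·N² = 144/5
  k=0: +1/(0!·0!·3!·2!·1!·0!) = 1/12
Σ = 1/12  ⇒  CG² = 144/5·1/12² = 1/5
CG = +√(1/5) = +0.447214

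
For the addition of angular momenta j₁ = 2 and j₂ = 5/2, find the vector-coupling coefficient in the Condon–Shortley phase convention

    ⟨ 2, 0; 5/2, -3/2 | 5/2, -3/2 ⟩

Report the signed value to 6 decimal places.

−√(1/70) ≈ -0.119523

√[6·2!2!3!/8! · 2!2!1!4!1!4!] = √(288/35)
  +(−1)^0/∏(0,2,2,1,0,2)! = 1/8  (running 1/8)
  +(−1)^1/∏(1,1,1,0,1,3)! = -1/6  (running -1/24)
⟨..|..⟩ = √(288/35)·(-1/24) = -0.119523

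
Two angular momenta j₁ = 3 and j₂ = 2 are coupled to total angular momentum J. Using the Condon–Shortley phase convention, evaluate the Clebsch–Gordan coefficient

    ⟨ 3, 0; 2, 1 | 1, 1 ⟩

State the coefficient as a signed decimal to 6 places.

−√(3/35) ≈ -0.292770

triangle: 4!×2!×0!/7! = 48/5040
(j±m)!: 3!×3!×3!×1!×2!×0! = 432
prefactor² = (2J+1)×Δ×N² = 432/35
  k=3: −1/(3!×1!×0!×0!×2!×0!) = -1/12
Σ = -1/12  ⇒  CG² = 432/35×(-1/12)² = 3/35
CG = −√(3/35) = -0.292770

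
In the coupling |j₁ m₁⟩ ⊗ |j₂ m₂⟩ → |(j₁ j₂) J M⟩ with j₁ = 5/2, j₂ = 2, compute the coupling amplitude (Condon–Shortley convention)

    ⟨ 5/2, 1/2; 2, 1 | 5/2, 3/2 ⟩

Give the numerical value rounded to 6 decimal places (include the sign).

triangle: 2!*3!*2!/8! = 24/40320
(j±m)!: 3!*2!*3!*1!*4!*1! = 1728
prefactor² = (2J+1)*Δ*N² = 216/35
  k=1: −1/(1!*1!*1!*2!*2!*0!) = -1/4
  k=2: +1/(2!*0!*0!*1!*3!*1!) = 1/12
Σ = -1/6  ⇒  CG² = 216/35*(-1/6)² = 6/35
CG = −√(6/35) = -0.414039

-0.414039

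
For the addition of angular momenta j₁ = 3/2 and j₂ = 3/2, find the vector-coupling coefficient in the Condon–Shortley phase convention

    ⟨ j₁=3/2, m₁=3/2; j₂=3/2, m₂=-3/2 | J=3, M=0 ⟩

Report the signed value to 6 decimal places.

√[7·0!3!3!/7! · 3!0!0!3!3!3!] = √(324/5)
  +(−1)^0/∏(0,0,0,0,3,3)! = 1/36  (running 1/36)
⟨..|..⟩ = √(324/5)·(1/36) = +0.223607

+0.223607  (= +√(1/20))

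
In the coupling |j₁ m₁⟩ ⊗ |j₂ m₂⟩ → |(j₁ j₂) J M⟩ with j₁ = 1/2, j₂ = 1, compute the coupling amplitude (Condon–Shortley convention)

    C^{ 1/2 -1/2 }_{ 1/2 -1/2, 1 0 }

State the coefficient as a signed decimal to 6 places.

j₁+j₂−J=1  J+j₁−j₂=0  J−j₁+j₂=1  j₁+j₂+J+1=3
(j₁±m₁, j₂±m₂, J±M) = (0,1,1,1,0,1)
P² = 1/3
sum k=1..1:
  [1] −1/1 = -1
S = -1
C² = P²·S² = 1/3 ; C = -0.577350

−√(1/3) ≈ -0.577350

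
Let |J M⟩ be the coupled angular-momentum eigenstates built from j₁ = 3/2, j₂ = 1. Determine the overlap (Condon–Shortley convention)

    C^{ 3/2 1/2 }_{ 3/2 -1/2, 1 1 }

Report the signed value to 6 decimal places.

√[4·1!2!1!/5! · 1!2!2!0!2!1!] = √(8/15)
  +(−1)^1/∏(1,0,1,1,1,0)! = -1  (running -1)
⟨..|..⟩ = √(8/15)·(-1) = -0.730297

−√(8/15) ≈ -0.730297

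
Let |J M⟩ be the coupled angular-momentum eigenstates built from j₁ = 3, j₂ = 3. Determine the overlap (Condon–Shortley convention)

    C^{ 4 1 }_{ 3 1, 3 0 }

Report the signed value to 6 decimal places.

−√(15/154) = -0.312094

j₁+j₂−J=2  J+j₁−j₂=4  J−j₁+j₂=4  j₁+j₂+J+1=11
(j₁±m₁, j₂±m₂, J±M) = (4,2,3,3,5,3)
P² = 124416/385
sum k=0..2:
  [0] +1/48 = 1/48
  [1] −1/24 = -1/24
  [2] +1/288 = 1/288
S = -5/288
C² = P²·S² = 15/154 ; C = -0.312094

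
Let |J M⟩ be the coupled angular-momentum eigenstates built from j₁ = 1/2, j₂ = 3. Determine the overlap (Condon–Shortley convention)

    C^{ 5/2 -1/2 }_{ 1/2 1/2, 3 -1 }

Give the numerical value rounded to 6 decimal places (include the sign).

√[6·1!0!5!/7! · 1!0!2!4!2!3!] = √(576/7)
  +(−1)^0/∏(0,1,0,2,0,3)! = 1/12  (running 1/12)
⟨..|..⟩ = √(576/7)·(1/12) = +0.755929

+√(4/7) ≈ +0.755929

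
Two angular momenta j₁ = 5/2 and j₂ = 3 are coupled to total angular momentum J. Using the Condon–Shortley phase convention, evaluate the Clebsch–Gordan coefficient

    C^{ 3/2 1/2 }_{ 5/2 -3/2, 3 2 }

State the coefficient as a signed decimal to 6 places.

−√(1/21) ≈ -0.218218

triangle: 4!×1!×2!/8! = 48/40320
(j±m)!: 1!×4!×5!×1!×2!×1! = 5760
prefactor² = (2J+1)×Δ×N² = 192/7
  k=3: −1/(3!×1!×1!×2!×0!×0!) = -1/12
  k=4: +1/(4!×0!×0!×1!×1!×1!) = 1/24
Σ = -1/24  ⇒  CG² = 192/7×(-1/24)² = 1/21
CG = −√(1/21) = -0.218218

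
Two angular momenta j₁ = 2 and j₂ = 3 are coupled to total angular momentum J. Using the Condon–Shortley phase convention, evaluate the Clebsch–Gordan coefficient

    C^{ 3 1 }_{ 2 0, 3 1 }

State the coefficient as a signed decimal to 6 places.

-0.387298

j₁+j₂−J=2  J+j₁−j₂=2  J−j₁+j₂=4  j₁+j₂+J+1=9
(j₁±m₁, j₂±m₂, J±M) = (2,2,4,2,4,2)
P² = 256/15
sum k=0..2:
  [0] +1/96 = 1/96
  [1] −1/6 = -1/6
  [2] +1/16 = 1/16
S = -3/32
C² = P²·S² = 3/20 ; C = -0.387298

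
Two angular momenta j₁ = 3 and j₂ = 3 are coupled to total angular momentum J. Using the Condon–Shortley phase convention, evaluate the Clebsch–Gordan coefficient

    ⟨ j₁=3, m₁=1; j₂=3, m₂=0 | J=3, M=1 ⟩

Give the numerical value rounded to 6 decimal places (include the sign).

√[7·3!3!3!/10! · 4!2!3!3!4!2!] = √(864/25)
  +(−1)^0/∏(0,3,2,3,1,0)! = 1/72  (running 1/72)
  +(−1)^1/∏(1,2,1,2,2,1)! = -1/8  (running -1/9)
  +(−1)^2/∏(2,1,0,1,3,2)! = 1/24  (running -5/72)
⟨..|..⟩ = √(864/25)·(-5/72) = -0.408248

-0.408248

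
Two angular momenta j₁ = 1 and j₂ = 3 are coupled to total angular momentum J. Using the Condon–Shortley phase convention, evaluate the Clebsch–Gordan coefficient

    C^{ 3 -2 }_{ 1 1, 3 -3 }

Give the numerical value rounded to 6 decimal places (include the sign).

+0.500000

√[7·1!1!5!/8! · 2!0!0!6!1!5!] = √(3600)
  +(−1)^0/∏(0,1,0,0,1,5)! = 1/120  (running 1/120)
⟨..|..⟩ = √(3600)·(1/120) = +0.500000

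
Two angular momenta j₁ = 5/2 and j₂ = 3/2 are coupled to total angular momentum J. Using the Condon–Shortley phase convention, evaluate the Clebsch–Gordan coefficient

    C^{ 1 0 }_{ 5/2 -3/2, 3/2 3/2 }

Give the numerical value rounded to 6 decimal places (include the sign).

−√(1/5) ≈ -0.447214

√[3·3!2!0!/6! · 1!4!3!0!1!1!] = √(36/5)
  +(−1)^3/∏(3,0,1,0,1,0)! = -1/6  (running -1/6)
⟨..|..⟩ = √(36/5)·(-1/6) = -0.447214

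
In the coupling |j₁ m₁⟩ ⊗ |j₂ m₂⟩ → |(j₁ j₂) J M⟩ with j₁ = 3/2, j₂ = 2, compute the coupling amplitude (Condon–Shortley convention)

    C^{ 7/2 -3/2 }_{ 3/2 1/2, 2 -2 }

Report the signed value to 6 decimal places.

+0.377964

triangle: 0!×3!×4!/8! = 144/40320
(j±m)!: 2!×1!×0!×4!×2!×5! = 11520
prefactor² = (2J+1)×Δ×N² = 2304/7
  k=0: +1/(0!×0!×1!×0!×2!×4!) = 1/48
Σ = 1/48  ⇒  CG² = 2304/7×1/48² = 1/7
CG = +√(1/7) = +0.377964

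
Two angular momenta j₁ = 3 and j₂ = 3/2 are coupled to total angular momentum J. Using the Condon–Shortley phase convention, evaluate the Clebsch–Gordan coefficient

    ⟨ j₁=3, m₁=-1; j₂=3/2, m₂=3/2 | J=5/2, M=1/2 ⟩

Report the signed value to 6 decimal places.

+√(27/70) = +0.621059

triangle: 2!×4!×1!/8! = 48/40320
(j±m)!: 2!×4!×3!×0!×3!×2! = 3456
prefactor² = (2J+1)×Δ×N² = 864/35
  k=2: +1/(2!×0!×2!×1!×2!×0!) = 1/8
Σ = 1/8  ⇒  CG² = 864/35×1/8² = 27/70
CG = +√(27/70) = +0.621059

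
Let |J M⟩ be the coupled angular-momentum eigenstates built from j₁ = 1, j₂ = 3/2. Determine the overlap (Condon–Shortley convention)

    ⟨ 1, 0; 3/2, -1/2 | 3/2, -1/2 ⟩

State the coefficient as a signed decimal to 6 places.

+0.258199

√[4·1!1!2!/5! · 1!1!1!2!1!2!] = √(4/15)
  +(−1)^0/∏(0,1,1,1,0,1)! = 1  (running 1)
  +(−1)^1/∏(1,0,0,0,1,2)! = -1/2  (running 1/2)
⟨..|..⟩ = √(4/15)·(1/2) = +0.258199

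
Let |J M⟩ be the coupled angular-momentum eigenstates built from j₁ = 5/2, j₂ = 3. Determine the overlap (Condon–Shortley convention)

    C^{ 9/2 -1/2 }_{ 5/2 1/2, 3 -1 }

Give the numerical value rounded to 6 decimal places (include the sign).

+0.480500

triangle: 1!*4!*5!/11! = 2880/39916800
(j±m)!: 3!*2!*2!*4!*4!*5! = 1658880
prefactor² = (2J+1)*Δ*N² = 92160/77
  k=0: +1/(0!*1!*2!*2!*2!*3!) = 1/48
  k=1: −1/(1!*0!*1!*1!*3!*4!) = -1/144
Σ = 1/72  ⇒  CG² = 92160/77*1/72² = 160/693
CG = +√(160/693) = +0.480500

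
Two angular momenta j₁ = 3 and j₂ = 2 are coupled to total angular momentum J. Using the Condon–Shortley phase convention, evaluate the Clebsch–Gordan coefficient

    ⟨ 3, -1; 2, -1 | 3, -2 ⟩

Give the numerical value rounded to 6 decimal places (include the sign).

-0.500000  (= −√(1/4))

triangle: 2!*4!*2!/9! = 96/362880
(j±m)!: 2!*4!*1!*3!*1!*5! = 34560
prefactor² = (2J+1)*Δ*N² = 64
  k=0: +1/(0!*2!*4!*1!*0!*1!) = 1/48
  k=1: −1/(1!*1!*3!*0!*1!*2!) = -1/12
Σ = -1/16  ⇒  CG² = 64*(-1/16)² = 1/4
CG = −√(1/4) = -0.500000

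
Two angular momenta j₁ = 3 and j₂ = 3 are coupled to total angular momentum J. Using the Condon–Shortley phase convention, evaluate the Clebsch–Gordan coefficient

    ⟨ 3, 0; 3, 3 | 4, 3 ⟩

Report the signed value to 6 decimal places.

+0.639602

j₁+j₂−J=2  J+j₁−j₂=4  J−j₁+j₂=4  j₁+j₂+J+1=11
(j₁±m₁, j₂±m₂, J±M) = (3,3,6,0,7,1)
P² = 373248/11
sum k=2..2:
  [2] +1/288 = 1/288
S = 1/288
C² = P²·S² = 9/22 ; C = +0.639602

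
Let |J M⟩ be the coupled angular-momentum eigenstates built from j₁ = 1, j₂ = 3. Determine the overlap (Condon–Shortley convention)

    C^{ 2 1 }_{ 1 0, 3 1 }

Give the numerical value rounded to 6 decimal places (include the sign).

triangle: 2!·0!·4!/7! = 48/5040
(j±m)!: 1!·1!·4!·2!·3!·1! = 288
prefactor² = (2J+1)·Δ·N² = 96/7
  k=1: −1/(1!·1!·0!·3!·0!·1!) = -1/6
Σ = -1/6  ⇒  CG² = 96/7·(-1/6)² = 8/21
CG = −√(8/21) = -0.617213

-0.617213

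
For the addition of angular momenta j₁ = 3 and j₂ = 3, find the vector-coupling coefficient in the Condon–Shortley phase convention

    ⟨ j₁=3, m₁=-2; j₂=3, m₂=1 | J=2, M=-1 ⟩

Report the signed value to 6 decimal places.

-0.422577

j₁+j₂−J=4  J+j₁−j₂=2  J−j₁+j₂=2  j₁+j₂+J+1=9
(j₁±m₁, j₂±m₂, J±M) = (1,5,4,2,1,3)
P² = 320/7
sum k=3..4:
  [3] −1/12 = -1/12
  [4] +1/48 = 1/48
S = -1/16
C² = P²·S² = 5/28 ; C = -0.422577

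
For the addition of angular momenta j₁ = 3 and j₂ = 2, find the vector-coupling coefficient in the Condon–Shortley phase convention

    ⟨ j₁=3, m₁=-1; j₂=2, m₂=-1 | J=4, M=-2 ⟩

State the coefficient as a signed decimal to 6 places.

+√(1/28) = +0.188982

triangle: 1!·5!·3!/10! = 720/3628800
(j±m)!: 2!·4!·1!·3!·2!·6! = 414720
prefactor² = (2J+1)·Δ·N² = 5184/7
  k=0: +1/(0!·1!·4!·1!·1!·2!) = 1/48
  k=1: −1/(1!·0!·3!·0!·2!·3!) = -1/72
Σ = 1/144  ⇒  CG² = 5184/7·1/144² = 1/28
CG = +√(1/28) = +0.188982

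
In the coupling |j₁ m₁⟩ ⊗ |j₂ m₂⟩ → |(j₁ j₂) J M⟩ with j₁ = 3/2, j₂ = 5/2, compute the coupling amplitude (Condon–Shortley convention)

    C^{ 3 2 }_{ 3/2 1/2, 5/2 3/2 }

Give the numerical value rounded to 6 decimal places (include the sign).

-0.288675

triangle: 1!·2!·4!/8! = 48/40320
(j±m)!: 2!·1!·4!·1!·5!·1! = 5760
prefactor² = (2J+1)·Δ·N² = 48
  k=0: +1/(0!·1!·1!·4!·1!·0!) = 1/24
  k=1: −1/(1!·0!·0!·3!·2!·1!) = -1/12
Σ = -1/24  ⇒  CG² = 48·(-1/24)² = 1/12
CG = −√(1/12) = -0.288675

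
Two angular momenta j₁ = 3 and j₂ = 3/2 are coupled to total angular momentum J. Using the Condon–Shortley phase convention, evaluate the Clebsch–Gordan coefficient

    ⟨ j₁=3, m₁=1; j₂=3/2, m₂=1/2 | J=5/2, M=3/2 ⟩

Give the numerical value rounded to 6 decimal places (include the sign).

−√(7/20) = -0.591608

j₁+j₂−J=2  J+j₁−j₂=4  J−j₁+j₂=1  j₁+j₂+J+1=8
(j₁±m₁, j₂±m₂, J±M) = (4,2,2,1,4,1)
P² = 576/35
sum k=1..2:
  [1] −1/6 = -1/6
  [2] +1/48 = 1/48
S = -7/48
C² = P²·S² = 7/20 ; C = -0.591608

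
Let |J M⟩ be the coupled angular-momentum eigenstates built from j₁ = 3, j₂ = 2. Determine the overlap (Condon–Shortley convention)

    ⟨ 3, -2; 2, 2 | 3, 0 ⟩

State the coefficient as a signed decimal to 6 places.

triangle: 2!×4!×2!/9! = 96/362880
(j±m)!: 1!×5!×4!×0!×3!×3! = 103680
prefactor² = (2J+1)×Δ×N² = 192
  k=2: +1/(2!×0!×3!×2!×1!×0!) = 1/24
Σ = 1/24  ⇒  CG² = 192×1/24² = 1/3
CG = +√(1/3) = +0.577350

+√(1/3) = +0.577350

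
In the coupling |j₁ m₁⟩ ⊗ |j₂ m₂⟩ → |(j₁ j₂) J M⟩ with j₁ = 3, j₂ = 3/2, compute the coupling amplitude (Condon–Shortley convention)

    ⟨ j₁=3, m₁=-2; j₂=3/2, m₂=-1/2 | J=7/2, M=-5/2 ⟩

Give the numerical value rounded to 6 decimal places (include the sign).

triangle: 1!*5!*2!/9! = 240/362880
(j±m)!: 1!*5!*1!*2!*1!*6! = 172800
prefactor² = (2J+1)*Δ*N² = 6400/7
  k=0: +1/(0!*1!*5!*1!*0!*1!) = 1/120
  k=1: −1/(1!*0!*4!*0!*1!*2!) = -1/48
Σ = -1/80  ⇒  CG² = 6400/7*(-1/80)² = 1/7
CG = −√(1/7) = -0.377964

-0.377964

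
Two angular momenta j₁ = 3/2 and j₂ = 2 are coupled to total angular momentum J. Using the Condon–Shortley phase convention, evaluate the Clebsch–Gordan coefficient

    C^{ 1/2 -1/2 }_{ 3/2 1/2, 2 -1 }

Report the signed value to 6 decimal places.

j₁+j₂−J=3  J+j₁−j₂=0  J−j₁+j₂=1  j₁+j₂+J+1=5
(j₁±m₁, j₂±m₂, J±M) = (2,1,1,3,0,1)
P² = 6/5
sum k=1..1:
  [1] −1/2 = -1/2
S = -1/2
C² = P²·S² = 3/10 ; C = -0.547723

−√(3/10) ≈ -0.547723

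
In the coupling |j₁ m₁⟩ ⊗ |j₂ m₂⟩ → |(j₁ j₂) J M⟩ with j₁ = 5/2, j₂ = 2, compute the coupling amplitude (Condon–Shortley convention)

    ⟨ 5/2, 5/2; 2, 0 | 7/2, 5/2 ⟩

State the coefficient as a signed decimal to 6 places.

j₁+j₂−J=1  J+j₁−j₂=4  J−j₁+j₂=3  j₁+j₂+J+1=9
(j₁±m₁, j₂±m₂, J±M) = (5,0,2,2,6,1)
P² = 7680/7
sum k=0..0:
  [0] +1/48 = 1/48
S = 1/48
C² = P²·S² = 10/21 ; C = +0.690066

+√(10/21) ≈ +0.690066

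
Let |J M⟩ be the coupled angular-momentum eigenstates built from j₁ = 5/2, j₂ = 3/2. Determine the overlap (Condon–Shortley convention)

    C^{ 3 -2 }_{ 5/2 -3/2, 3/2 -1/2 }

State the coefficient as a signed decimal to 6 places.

−√(1/12) = -0.288675

j₁+j₂−J=1  J+j₁−j₂=4  J−j₁+j₂=2  j₁+j₂+J+1=8
(j₁±m₁, j₂±m₂, J±M) = (1,4,1,2,1,5)
P² = 48
sum k=0..1:
  [0] +1/24 = 1/24
  [1] −1/12 = -1/12
S = -1/24
C² = P²·S² = 1/12 ; C = -0.288675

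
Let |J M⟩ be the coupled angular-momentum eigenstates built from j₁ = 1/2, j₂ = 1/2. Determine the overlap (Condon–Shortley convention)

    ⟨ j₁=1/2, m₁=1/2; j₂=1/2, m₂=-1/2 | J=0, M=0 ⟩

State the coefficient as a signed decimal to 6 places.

+0.707107

j₁+j₂−J=1  J+j₁−j₂=0  J−j₁+j₂=0  j₁+j₂+J+1=2
(j₁±m₁, j₂±m₂, J±M) = (1,0,0,1,0,0)
P² = 1/2
sum k=0..0:
  [0] +1/1 = 1
S = 1
C² = P²·S² = 1/2 ; C = +0.707107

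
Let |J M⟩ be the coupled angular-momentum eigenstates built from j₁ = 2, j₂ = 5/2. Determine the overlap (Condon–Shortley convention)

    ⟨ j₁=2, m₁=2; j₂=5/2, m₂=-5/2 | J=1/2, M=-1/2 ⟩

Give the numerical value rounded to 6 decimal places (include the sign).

j₁+j₂−J=4  J+j₁−j₂=0  J−j₁+j₂=1  j₁+j₂+J+1=6
(j₁±m₁, j₂±m₂, J±M) = (4,0,0,5,0,1)
P² = 192
sum k=0..0:
  [0] +1/24 = 1/24
S = 1/24
C² = P²·S² = 1/3 ; C = +0.577350

+√(1/3) ≈ +0.577350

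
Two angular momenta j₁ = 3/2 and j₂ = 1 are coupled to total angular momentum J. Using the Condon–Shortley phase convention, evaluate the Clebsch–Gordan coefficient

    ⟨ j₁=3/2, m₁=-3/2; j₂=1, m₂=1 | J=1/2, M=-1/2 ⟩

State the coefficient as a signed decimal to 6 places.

j₁+j₂−J=2  J+j₁−j₂=1  J−j₁+j₂=0  j₁+j₂+J+1=4
(j₁±m₁, j₂±m₂, J±M) = (0,3,2,0,0,1)
P² = 2
sum k=2..2:
  [2] +1/2 = 1/2
S = 1/2
C² = P²·S² = 1/2 ; C = +0.707107

+√(1/2) ≈ +0.707107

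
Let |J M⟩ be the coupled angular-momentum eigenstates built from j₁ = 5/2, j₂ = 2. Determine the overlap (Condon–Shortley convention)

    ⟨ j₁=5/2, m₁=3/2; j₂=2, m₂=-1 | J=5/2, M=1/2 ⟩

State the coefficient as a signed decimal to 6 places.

+0.414039

√[6·2!3!2!/8! · 4!1!1!3!3!2!] = √(216/35)
  +(−1)^0/∏(0,2,1,1,2,1)! = 1/4  (running 1/4)
  +(−1)^1/∏(1,1,0,0,3,2)! = -1/12  (running 1/6)
⟨..|..⟩ = √(216/35)·(1/6) = +0.414039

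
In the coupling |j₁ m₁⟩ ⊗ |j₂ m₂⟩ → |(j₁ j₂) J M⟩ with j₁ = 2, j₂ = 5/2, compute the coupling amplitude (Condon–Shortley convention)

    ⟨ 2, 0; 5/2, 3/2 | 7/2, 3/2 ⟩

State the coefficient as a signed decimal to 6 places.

j₁+j₂−J=1  J+j₁−j₂=3  J−j₁+j₂=4  j₁+j₂+J+1=9
(j₁±m₁, j₂±m₂, J±M) = (2,2,4,1,5,2)
P² = 512/7
sum k=0..1:
  [0] +1/48 = 1/48
  [1] −1/12 = -1/12
S = -1/16
C² = P²·S² = 2/7 ; C = -0.534522

-0.534522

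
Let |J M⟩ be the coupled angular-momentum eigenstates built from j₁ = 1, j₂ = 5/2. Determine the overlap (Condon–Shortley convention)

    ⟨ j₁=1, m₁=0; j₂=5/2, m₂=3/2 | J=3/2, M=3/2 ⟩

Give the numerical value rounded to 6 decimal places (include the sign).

j₁+j₂−J=2  J+j₁−j₂=0  J−j₁+j₂=3  j₁+j₂+J+1=6
(j₁±m₁, j₂±m₂, J±M) = (1,1,4,1,3,0)
P² = 48/5
sum k=1..1:
  [1] −1/6 = -1/6
S = -1/6
C² = P²·S² = 4/15 ; C = -0.516398

-0.516398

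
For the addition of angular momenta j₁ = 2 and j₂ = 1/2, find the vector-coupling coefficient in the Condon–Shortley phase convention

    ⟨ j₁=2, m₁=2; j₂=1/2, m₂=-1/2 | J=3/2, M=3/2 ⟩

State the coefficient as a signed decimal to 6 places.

√[4·1!3!0!/5! · 4!0!0!1!3!0!] = √(144/5)
  +(−1)^0/∏(0,1,0,0,3,0)! = 1/6  (running 1/6)
⟨..|..⟩ = √(144/5)·(1/6) = +0.894427

+0.894427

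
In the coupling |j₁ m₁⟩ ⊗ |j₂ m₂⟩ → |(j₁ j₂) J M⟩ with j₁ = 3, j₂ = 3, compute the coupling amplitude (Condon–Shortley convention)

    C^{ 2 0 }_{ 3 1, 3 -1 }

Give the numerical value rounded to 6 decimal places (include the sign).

-0.327327

√[5·4!2!2!/9! · 4!2!2!4!2!2!] = √(256/21)
  +(−1)^0/∏(0,4,2,2,0,0)! = 1/96  (running 1/96)
  +(−1)^1/∏(1,3,1,1,1,1)! = -1/6  (running -5/32)
  +(−1)^2/∏(2,2,0,0,2,2)! = 1/16  (running -3/32)
⟨..|..⟩ = √(256/21)·(-3/32) = -0.327327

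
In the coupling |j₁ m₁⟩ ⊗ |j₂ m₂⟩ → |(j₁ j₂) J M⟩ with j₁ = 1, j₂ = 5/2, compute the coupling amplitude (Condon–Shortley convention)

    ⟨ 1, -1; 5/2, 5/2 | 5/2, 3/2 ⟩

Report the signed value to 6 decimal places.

-0.534522  (= −√(2/7))

√[6·1!1!4!/7! · 0!2!5!0!4!1!] = √(1152/7)
  +(−1)^1/∏(1,0,1,4,0,0)! = -1/24  (running -1/24)
⟨..|..⟩ = √(1152/7)·(-1/24) = -0.534522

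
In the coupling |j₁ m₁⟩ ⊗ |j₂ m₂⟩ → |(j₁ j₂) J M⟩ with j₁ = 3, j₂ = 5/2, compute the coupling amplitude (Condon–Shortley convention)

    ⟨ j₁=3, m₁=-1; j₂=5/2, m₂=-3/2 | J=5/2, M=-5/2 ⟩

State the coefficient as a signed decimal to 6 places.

-0.534522

j₁+j₂−J=3  J+j₁−j₂=3  J−j₁+j₂=2  j₁+j₂+J+1=9
(j₁±m₁, j₂±m₂, J±M) = (2,4,1,4,0,5)
P² = 1152/7
sum k=1..1:
  [1] −1/24 = -1/24
S = -1/24
C² = P²·S² = 2/7 ; C = -0.534522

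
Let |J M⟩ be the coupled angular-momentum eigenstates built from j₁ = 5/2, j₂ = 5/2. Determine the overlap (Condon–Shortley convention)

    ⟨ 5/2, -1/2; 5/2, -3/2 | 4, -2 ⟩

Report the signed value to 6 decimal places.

j₁+j₂−J=1  J+j₁−j₂=4  J−j₁+j₂=4  j₁+j₂+J+1=10
(j₁±m₁, j₂±m₂, J±M) = (2,3,1,4,2,6)
P² = 20736/35
sum k=0..1:
  [0] +1/36 = 1/36
  [1] −1/96 = -1/96
S = 5/288
C² = P²·S² = 5/28 ; C = +0.422577

+0.422577  (= +√(5/28))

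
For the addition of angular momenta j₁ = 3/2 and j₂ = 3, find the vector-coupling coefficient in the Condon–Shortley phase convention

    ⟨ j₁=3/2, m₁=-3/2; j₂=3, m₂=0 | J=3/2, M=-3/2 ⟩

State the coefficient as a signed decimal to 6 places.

−√(1/35) = -0.169031

√[4·3!0!3!/7! · 0!3!3!3!0!3!] = √(1296/35)
  +(−1)^3/∏(3,0,0,0,0,3)! = -1/36  (running -1/36)
⟨..|..⟩ = √(1296/35)·(-1/36) = -0.169031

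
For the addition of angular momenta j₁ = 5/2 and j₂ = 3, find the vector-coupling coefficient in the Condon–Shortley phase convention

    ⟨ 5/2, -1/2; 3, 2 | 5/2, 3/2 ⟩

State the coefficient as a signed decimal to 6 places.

+0.267261  (= +√(1/14))

√[6·3!2!3!/9! · 2!3!5!1!4!1!] = √(288/7)
  +(−1)^2/∏(2,1,1,3,1,0)! = 1/12  (running 1/12)
  +(−1)^3/∏(3,0,0,2,2,1)! = -1/24  (running 1/24)
⟨..|..⟩ = √(288/7)·(1/24) = +0.267261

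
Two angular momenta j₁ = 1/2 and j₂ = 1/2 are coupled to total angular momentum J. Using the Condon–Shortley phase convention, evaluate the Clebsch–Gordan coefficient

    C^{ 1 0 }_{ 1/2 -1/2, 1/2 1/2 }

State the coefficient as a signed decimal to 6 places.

+√(1/2) ≈ +0.707107

j₁+j₂−J=0  J+j₁−j₂=1  J−j₁+j₂=1  j₁+j₂+J+1=3
(j₁±m₁, j₂±m₂, J±M) = (0,1,1,0,1,1)
P² = 1/2
sum k=0..0:
  [0] +1/1 = 1
S = 1
C² = P²·S² = 1/2 ; C = +0.707107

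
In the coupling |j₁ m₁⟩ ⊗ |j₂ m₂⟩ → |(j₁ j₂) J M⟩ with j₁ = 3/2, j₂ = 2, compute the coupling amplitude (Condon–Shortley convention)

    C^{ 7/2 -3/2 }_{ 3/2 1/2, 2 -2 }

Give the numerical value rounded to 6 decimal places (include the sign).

+0.377964  (= +√(1/7))

j₁+j₂−J=0  J+j₁−j₂=3  J−j₁+j₂=4  j₁+j₂+J+1=8
(j₁±m₁, j₂±m₂, J±M) = (2,1,0,4,2,5)
P² = 2304/7
sum k=0..0:
  [0] +1/48 = 1/48
S = 1/48
C² = P²·S² = 1/7 ; C = +0.377964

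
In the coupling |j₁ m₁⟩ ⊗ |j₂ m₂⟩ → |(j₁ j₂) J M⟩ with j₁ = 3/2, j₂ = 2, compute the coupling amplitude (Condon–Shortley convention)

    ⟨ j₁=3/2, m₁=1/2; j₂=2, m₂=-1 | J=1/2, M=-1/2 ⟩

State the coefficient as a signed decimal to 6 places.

√[2·3!0!1!/5! · 2!1!1!3!0!1!] = √(6/5)
  +(−1)^1/∏(1,2,0,0,0,1)! = -1/2  (running -1/2)
⟨..|..⟩ = √(6/5)·(-1/2) = -0.547723

−√(3/10) ≈ -0.547723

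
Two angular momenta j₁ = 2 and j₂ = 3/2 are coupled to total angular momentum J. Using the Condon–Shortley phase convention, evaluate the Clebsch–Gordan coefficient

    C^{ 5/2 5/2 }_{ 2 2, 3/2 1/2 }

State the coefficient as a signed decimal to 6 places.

+√(4/7) = +0.755929

√[6·1!3!2!/7! · 4!0!2!1!5!0!] = √(576/7)
  +(−1)^0/∏(0,1,0,2,3,0)! = 1/12  (running 1/12)
⟨..|..⟩ = √(576/7)·(1/12) = +0.755929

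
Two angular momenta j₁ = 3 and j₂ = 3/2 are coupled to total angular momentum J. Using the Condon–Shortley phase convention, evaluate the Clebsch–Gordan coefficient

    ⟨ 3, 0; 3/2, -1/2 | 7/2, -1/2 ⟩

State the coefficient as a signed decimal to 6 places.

√[8·1!5!2!/9! · 3!3!1!2!3!4!] = √(384/7)
  +(−1)^0/∏(0,1,3,1,2,1)! = 1/12  (running 1/12)
  +(−1)^1/∏(1,0,2,0,3,2)! = -1/24  (running 1/24)
⟨..|..⟩ = √(384/7)·(1/24) = +0.308607

+0.308607  (= +√(2/21))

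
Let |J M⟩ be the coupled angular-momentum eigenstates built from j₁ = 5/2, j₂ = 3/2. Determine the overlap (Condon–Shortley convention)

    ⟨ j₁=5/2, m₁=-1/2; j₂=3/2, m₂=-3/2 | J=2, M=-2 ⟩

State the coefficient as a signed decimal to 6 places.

+0.377964  (= +√(1/7))

j₁+j₂−J=2  J+j₁−j₂=3  J−j₁+j₂=1  j₁+j₂+J+1=7
(j₁±m₁, j₂±m₂, J±M) = (2,3,0,3,0,4)
P² = 144/7
sum k=0..0:
  [0] +1/12 = 1/12
S = 1/12
C² = P²·S² = 1/7 ; C = +0.377964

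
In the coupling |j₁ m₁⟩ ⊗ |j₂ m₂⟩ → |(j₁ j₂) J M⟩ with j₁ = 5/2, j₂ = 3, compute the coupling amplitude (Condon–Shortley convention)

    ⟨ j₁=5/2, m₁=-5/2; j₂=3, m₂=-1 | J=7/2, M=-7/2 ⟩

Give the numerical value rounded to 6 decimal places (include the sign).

√[8·2!3!4!/10! · 0!5!2!4!0!7!] = √(18432)
  +(−1)^2/∏(2,0,3,0,0,4)! = 1/288  (running 1/288)
⟨..|..⟩ = √(18432)·(1/288) = +0.471405

+0.471405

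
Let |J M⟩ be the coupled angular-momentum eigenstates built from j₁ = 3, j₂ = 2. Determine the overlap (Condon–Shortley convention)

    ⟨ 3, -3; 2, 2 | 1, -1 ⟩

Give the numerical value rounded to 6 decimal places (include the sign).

√[3·4!2!0!/7! · 0!6!4!0!0!2!] = √(6912/7)
  +(−1)^4/∏(4,0,2,0,0,0)! = 1/48  (running 1/48)
⟨..|..⟩ = √(6912/7)·(1/48) = +0.654654

+0.654654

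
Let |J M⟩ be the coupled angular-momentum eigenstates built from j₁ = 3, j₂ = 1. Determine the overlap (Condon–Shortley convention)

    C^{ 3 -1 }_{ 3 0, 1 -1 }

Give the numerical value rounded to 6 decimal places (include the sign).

+0.707107

j₁+j₂−J=1  J+j₁−j₂=5  J−j₁+j₂=1  j₁+j₂+J+1=8
(j₁±m₁, j₂±m₂, J±M) = (3,3,0,2,2,4)
P² = 72
sum k=0..0:
  [0] +1/12 = 1/12
S = 1/12
C² = P²·S² = 1/2 ; C = +0.707107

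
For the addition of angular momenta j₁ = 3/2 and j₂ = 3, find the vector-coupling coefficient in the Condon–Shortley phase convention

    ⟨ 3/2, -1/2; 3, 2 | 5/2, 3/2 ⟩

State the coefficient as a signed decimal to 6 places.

+√(1/14) = +0.267261

√[6·2!1!4!/8! · 1!2!5!1!4!1!] = √(288/7)
  +(−1)^1/∏(1,1,1,4,0,0)! = -1/24  (running -1/24)
  +(−1)^2/∏(2,0,0,3,1,1)! = 1/12  (running 1/24)
⟨..|..⟩ = √(288/7)·(1/24) = +0.267261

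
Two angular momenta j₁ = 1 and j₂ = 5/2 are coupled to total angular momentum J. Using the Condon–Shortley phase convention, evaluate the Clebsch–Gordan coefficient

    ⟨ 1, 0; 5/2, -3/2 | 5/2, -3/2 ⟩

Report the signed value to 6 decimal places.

√[6·1!1!4!/7! · 1!1!1!4!1!4!] = √(576/35)
  +(−1)^0/∏(0,1,1,1,0,3)! = 1/6  (running 1/6)
  +(−1)^1/∏(1,0,0,0,1,4)! = -1/24  (running 1/8)
⟨..|..⟩ = √(576/35)·(1/8) = +0.507093

+0.507093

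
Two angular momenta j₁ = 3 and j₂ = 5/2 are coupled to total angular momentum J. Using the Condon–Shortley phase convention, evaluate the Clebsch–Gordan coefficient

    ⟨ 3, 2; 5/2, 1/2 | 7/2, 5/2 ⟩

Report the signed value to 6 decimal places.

j₁+j₂−J=2  J+j₁−j₂=4  J−j₁+j₂=3  j₁+j₂+J+1=10
(j₁±m₁, j₂±m₂, J±M) = (5,1,3,2,6,1)
P² = 4608/7
sum k=0..1:
  [0] +1/72 = 1/72
  [1] −1/48 = -1/48
S = -1/144
C² = P²·S² = 2/63 ; C = -0.178174

−√(2/63) = -0.178174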